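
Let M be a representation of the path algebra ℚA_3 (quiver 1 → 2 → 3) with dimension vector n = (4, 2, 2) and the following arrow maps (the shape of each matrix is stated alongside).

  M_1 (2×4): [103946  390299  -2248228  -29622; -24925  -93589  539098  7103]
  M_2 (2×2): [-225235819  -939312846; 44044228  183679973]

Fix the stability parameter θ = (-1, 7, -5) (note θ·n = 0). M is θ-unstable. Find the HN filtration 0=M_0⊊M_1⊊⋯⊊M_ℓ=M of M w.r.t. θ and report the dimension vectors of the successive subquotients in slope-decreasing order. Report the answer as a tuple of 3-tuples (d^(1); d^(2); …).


Interval decomposition of M: I[1,1]^2, I[1,3]^2.
HN type (ℓ=2): μ^(1)=1; μ^(2)=-1

((0, 2, 2); (4, 0, 0))


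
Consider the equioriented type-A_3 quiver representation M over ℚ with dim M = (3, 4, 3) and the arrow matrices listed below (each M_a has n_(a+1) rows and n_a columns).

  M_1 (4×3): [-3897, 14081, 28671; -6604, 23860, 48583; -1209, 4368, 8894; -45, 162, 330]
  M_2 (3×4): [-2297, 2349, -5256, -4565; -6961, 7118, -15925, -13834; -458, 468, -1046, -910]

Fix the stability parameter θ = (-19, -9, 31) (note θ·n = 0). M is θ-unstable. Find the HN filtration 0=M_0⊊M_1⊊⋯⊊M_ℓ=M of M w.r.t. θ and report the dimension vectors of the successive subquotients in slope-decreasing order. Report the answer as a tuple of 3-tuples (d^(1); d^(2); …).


Barcode: M ≅ I[1,3]^3, I[2,2]. HN layers by μ_θ (3 steps, strictly decreasing):
  μ^(1)=31; μ^(2)=-9; μ^(3)=-19

((0, 0, 3); (0, 4, 0); (3, 0, 0))


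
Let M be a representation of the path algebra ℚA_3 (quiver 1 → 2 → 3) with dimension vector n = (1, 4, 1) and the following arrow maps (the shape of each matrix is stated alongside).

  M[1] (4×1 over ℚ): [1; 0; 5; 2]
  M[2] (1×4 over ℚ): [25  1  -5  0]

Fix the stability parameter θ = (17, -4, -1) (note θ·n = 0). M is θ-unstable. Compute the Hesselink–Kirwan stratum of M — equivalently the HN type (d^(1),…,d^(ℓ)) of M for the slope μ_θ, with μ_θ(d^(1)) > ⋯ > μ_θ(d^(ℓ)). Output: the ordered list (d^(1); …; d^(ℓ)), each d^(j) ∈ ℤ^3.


Barcode: M ≅ I[1,2], I[2,2]^2, I[2,3]. HN layers by μ_θ (3 steps, strictly decreasing):
  μ^(1)=13/2; μ^(2)=-1; μ^(3)=-4

((1, 1, 0); (0, 0, 1); (0, 3, 0))


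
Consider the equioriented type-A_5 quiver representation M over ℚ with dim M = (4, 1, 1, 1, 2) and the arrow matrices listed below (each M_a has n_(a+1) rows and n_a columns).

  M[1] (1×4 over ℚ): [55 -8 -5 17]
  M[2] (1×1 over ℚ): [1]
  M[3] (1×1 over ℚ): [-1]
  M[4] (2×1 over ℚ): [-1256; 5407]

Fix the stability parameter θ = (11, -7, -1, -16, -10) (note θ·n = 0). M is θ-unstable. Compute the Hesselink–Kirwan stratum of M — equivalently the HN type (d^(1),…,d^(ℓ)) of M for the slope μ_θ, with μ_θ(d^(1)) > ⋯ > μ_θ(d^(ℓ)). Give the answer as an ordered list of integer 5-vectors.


Interval decomposition of M: I[1,1]^3, I[1,5], I[5,5].
HN type (ℓ=3): μ^(1)=11; μ^(2)=-23/5; μ^(3)=-10

((3, 0, 0, 0, 0); (1, 1, 1, 1, 1); (0, 0, 0, 0, 1))


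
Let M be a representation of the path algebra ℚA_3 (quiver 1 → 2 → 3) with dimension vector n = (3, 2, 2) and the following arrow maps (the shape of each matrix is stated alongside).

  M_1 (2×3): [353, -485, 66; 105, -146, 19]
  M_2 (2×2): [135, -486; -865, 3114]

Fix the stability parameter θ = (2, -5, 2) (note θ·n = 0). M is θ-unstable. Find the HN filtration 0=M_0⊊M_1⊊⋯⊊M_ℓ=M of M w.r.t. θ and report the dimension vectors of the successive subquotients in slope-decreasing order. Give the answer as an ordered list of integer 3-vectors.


Via rank(M_{q-1}∘⋯∘M_p): M ≅ I[1,1], I[1,2], I[1,3], I[3,3].
μ_θ-semistable layers: μ^(1)=2; μ^(2)=-3/2

((1, 0, 2); (2, 2, 0))


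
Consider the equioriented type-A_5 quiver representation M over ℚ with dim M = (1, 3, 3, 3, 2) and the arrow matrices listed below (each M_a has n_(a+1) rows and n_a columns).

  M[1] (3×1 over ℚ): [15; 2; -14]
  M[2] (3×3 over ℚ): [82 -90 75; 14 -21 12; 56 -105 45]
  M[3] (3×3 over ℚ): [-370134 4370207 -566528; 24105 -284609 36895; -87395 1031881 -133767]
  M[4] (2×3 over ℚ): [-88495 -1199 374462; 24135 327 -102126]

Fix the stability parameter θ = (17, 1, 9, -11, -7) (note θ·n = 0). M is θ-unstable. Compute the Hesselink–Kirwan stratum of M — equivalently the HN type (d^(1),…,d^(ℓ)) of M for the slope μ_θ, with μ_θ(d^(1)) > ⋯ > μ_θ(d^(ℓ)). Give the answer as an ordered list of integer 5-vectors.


Interval decomposition of M: I[1,2], I[2,4], I[2,5], I[3,4], I[5,5].
HN type (ℓ=5): μ^(1)=9; μ^(2)=-1/3; μ^(3)=-1; μ^(4)=-2; μ^(5)=-7

((1, 1, 0, 0, 0); (0, 1, 1, 1, 0); (0, 0, 1, 1, 0); (0, 1, 1, 1, 1); (0, 0, 0, 0, 1))


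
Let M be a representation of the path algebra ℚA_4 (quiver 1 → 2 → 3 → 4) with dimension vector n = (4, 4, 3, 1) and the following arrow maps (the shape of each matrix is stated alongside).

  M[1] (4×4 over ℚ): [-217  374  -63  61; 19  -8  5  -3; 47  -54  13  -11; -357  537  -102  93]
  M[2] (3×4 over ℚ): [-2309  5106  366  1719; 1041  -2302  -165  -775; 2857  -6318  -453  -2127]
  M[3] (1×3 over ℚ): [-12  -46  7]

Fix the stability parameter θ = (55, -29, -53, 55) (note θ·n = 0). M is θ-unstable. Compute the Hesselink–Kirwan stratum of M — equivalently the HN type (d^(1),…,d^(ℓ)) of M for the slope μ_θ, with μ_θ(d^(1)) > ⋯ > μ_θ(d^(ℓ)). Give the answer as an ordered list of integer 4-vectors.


Barcode: M ≅ I[1,1], I[1,2], I[1,3], I[1,4], I[2,2], I[3,3]. HN layers by μ_θ (5 steps, strictly decreasing):
  μ^(1)=55; μ^(2)=13; μ^(3)=-9; μ^(4)=-29; μ^(5)=-53

((1, 0, 0, 1); (1, 1, 0, 0); (2, 2, 2, 0); (0, 1, 0, 0); (0, 0, 1, 0))


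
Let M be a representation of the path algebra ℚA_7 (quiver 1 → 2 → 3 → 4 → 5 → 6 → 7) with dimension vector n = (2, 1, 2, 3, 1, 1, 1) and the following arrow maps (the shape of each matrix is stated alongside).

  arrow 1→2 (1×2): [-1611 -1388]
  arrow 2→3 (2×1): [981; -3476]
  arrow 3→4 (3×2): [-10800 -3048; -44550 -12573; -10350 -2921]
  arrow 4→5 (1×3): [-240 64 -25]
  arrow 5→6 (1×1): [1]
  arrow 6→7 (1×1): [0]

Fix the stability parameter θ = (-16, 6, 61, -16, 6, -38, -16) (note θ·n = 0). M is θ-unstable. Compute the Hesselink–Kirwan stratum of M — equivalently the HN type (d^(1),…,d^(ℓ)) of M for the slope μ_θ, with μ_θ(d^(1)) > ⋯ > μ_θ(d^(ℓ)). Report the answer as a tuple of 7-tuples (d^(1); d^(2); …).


Barcode: M ≅ I[1,1], I[1,6], I[3,3], I[4,4]^2, I[7,7]. HN layers by μ_θ (3 steps, strictly decreasing):
  μ^(1)=61; μ^(2)=19/5; μ^(3)=-16

((0, 0, 1, 0, 0, 0, 0); (0, 1, 1, 1, 1, 1, 0); (2, 0, 0, 2, 0, 0, 1))


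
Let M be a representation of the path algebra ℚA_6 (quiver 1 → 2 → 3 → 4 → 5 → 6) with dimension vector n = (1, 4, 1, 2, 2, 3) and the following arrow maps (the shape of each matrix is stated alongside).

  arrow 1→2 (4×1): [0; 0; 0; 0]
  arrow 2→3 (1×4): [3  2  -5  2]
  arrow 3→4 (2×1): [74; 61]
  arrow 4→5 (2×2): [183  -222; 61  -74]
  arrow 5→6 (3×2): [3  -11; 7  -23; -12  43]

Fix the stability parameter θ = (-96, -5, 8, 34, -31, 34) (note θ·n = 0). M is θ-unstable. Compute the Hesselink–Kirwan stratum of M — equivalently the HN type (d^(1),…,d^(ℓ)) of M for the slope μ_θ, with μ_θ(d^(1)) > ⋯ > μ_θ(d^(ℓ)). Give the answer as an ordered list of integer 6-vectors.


Via rank(M_{q-1}∘⋯∘M_p): M ≅ I[1,1], I[2,2]^3, I[2,4], I[4,6], I[5,6], I[6,6].
μ_θ-semistable layers: μ^(1)=34; μ^(2)=8; μ^(3)=3/2; μ^(4)=-5; μ^(5)=-31; μ^(6)=-96

((0, 0, 0, 1, 0, 3); (0, 0, 1, 0, 0, 0); (0, 0, 0, 1, 1, 0); (0, 4, 0, 0, 0, 0); (0, 0, 0, 0, 1, 0); (1, 0, 0, 0, 0, 0))


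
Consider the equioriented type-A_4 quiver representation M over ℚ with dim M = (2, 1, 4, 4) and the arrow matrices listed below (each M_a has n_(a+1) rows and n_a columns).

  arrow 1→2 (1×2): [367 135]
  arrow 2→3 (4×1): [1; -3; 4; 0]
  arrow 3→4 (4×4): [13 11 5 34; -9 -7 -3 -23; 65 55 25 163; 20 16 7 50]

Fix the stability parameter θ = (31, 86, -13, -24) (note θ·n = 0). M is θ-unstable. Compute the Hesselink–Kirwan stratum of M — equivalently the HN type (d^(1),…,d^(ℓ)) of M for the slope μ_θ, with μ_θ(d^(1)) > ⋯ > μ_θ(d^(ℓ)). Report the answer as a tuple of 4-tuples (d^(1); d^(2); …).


Interval decomposition of M: I[1,1], I[1,3], I[3,4]^3, I[4,4].
HN type (ℓ=4): μ^(1)=73/2; μ^(2)=31; μ^(3)=-37/2; μ^(4)=-24

((0, 1, 1, 0); (2, 0, 0, 0); (0, 0, 3, 3); (0, 0, 0, 1))


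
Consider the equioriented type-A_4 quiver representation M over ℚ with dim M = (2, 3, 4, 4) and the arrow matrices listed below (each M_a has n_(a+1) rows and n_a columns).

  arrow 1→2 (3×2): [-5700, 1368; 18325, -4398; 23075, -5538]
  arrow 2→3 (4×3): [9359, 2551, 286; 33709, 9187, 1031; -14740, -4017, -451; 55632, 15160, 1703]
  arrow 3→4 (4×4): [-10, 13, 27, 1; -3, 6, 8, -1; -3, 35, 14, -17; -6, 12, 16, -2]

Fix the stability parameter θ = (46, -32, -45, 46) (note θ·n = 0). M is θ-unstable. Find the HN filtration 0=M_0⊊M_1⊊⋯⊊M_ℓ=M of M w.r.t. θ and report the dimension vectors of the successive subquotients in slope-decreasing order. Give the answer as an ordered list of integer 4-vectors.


Interval decomposition of M: I[1,1], I[1,4], I[2,3], I[2,4], I[3,4], I[4,4].
HN type (ℓ=4): μ^(1)=46; μ^(2)=-31/3; μ^(3)=-77/2; μ^(4)=-45

((1, 0, 0, 4); (1, 1, 1, 0); (0, 2, 2, 0); (0, 0, 1, 0))


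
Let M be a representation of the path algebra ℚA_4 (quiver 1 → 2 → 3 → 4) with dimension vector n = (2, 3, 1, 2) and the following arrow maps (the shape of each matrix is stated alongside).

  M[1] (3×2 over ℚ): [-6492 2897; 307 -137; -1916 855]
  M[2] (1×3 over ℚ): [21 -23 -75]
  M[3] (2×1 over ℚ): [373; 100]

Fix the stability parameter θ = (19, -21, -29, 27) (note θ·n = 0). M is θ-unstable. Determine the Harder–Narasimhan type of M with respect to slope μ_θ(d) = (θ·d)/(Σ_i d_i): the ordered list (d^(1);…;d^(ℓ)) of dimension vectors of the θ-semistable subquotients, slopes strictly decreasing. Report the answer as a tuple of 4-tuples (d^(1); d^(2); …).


Interval decomposition of M: I[1,2], I[1,4], I[2,2], I[4,4].
HN type (ℓ=4): μ^(1)=27; μ^(2)=-1; μ^(3)=-31/3; μ^(4)=-21

((0, 0, 0, 2); (1, 1, 0, 0); (1, 1, 1, 0); (0, 1, 0, 0))


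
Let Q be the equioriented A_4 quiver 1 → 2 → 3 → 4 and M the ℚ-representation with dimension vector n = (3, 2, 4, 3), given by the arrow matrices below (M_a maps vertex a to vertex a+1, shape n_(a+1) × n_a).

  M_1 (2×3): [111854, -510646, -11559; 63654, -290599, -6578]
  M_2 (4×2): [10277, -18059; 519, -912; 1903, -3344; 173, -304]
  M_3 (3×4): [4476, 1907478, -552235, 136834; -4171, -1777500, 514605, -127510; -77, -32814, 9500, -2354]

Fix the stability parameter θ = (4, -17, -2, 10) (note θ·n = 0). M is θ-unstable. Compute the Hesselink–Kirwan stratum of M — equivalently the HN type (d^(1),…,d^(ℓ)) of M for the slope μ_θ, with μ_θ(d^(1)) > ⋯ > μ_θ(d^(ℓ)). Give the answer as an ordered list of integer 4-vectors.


Barcode: M ≅ I[1,1], I[1,4]^2, I[3,3], I[3,4]. HN layers by μ_θ (4 steps, strictly decreasing):
  μ^(1)=10; μ^(2)=4; μ^(3)=-2; μ^(4)=-13/2

((0, 0, 0, 3); (1, 0, 0, 0); (0, 0, 4, 0); (2, 2, 0, 0))


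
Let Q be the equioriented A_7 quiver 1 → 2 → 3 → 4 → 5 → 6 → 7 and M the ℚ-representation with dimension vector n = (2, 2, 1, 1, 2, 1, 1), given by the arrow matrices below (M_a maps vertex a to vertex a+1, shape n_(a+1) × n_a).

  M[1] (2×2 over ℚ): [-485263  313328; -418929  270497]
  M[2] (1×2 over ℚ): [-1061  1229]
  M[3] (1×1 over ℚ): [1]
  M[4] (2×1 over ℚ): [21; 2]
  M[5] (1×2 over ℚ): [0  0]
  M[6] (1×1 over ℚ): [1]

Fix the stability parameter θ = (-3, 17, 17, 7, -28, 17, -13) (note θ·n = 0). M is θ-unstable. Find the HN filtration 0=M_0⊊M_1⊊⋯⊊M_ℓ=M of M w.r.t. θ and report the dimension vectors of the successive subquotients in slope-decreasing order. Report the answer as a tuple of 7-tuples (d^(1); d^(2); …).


Interval decomposition of M: I[1,2], I[1,5], I[5,5], I[6,7].
HN type (ℓ=5): μ^(1)=17; μ^(2)=13/4; μ^(3)=2; μ^(4)=-3; μ^(5)=-28

((0, 1, 0, 0, 0, 0, 0); (0, 1, 1, 1, 1, 0, 0); (0, 0, 0, 0, 0, 1, 1); (2, 0, 0, 0, 0, 0, 0); (0, 0, 0, 0, 1, 0, 0))


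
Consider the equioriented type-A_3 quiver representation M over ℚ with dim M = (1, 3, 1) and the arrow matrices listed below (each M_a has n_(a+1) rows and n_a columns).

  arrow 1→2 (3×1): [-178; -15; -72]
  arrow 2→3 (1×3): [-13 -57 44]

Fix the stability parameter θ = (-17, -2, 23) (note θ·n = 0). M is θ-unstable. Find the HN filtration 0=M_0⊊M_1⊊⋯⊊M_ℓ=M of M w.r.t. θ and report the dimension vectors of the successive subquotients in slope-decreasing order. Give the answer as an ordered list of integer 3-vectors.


Interval decomposition of M: I[1,3], I[2,2]^2.
HN type (ℓ=3): μ^(1)=23; μ^(2)=-2; μ^(3)=-17

((0, 0, 1); (0, 3, 0); (1, 0, 0))


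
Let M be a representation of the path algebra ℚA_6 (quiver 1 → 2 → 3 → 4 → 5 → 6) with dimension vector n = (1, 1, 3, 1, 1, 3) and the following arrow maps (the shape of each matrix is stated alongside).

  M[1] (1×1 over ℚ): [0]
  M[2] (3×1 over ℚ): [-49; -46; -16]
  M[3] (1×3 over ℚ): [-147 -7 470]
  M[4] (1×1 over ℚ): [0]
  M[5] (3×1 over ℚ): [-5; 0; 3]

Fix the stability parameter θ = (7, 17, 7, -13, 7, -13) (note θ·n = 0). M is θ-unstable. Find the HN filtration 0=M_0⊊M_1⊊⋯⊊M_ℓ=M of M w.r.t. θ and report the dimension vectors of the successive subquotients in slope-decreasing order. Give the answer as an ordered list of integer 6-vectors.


Barcode: M ≅ I[1,1], I[2,4], I[3,3]^2, I[5,6], I[6,6]^2. HN layers by μ_θ (4 steps, strictly decreasing):
  μ^(1)=7; μ^(2)=11/3; μ^(3)=-3; μ^(4)=-13

((1, 0, 2, 0, 0, 0); (0, 1, 1, 1, 0, 0); (0, 0, 0, 0, 1, 1); (0, 0, 0, 0, 0, 2))


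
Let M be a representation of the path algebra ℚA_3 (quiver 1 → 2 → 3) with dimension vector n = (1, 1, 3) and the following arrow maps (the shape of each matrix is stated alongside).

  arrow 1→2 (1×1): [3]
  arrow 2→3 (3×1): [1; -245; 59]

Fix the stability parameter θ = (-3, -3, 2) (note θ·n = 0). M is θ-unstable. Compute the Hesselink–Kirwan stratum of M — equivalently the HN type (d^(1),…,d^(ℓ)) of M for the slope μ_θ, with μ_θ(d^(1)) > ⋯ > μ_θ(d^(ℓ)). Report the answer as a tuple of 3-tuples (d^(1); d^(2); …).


Barcode: M ≅ I[1,3], I[3,3]^2. HN layers by μ_θ (2 steps, strictly decreasing):
  μ^(1)=2; μ^(2)=-3

((0, 0, 3); (1, 1, 0))


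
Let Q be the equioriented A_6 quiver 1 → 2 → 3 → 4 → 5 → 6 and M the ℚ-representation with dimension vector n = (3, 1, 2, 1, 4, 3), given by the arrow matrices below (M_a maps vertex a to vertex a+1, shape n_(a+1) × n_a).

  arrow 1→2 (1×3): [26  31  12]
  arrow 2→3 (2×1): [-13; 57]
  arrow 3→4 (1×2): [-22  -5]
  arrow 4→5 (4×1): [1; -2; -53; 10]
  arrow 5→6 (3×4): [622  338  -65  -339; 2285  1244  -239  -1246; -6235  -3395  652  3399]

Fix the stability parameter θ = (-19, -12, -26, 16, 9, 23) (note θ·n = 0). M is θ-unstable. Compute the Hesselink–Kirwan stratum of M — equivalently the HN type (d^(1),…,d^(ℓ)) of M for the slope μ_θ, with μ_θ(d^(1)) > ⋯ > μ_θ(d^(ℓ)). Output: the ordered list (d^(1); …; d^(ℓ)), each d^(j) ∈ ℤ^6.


Barcode: M ≅ I[1,1]^2, I[1,6], I[3,3], I[5,5], I[5,6]^2. HN layers by μ_θ (5 steps, strictly decreasing):
  μ^(1)=23; μ^(2)=25/2; μ^(3)=9; μ^(4)=-19; μ^(5)=-26

((0, 0, 0, 0, 0, 3); (0, 0, 0, 1, 1, 0); (0, 0, 0, 0, 3, 0); (3, 1, 1, 0, 0, 0); (0, 0, 1, 0, 0, 0))


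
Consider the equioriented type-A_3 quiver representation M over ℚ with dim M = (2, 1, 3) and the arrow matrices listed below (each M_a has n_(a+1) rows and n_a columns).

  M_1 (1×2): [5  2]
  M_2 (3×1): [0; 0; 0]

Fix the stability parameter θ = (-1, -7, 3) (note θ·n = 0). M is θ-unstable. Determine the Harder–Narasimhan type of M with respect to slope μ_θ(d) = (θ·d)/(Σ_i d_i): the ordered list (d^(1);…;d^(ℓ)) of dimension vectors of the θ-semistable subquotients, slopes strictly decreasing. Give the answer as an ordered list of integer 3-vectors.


Barcode: M ≅ I[1,1], I[1,2], I[3,3]^3. HN layers by μ_θ (3 steps, strictly decreasing):
  μ^(1)=3; μ^(2)=-1; μ^(3)=-4

((0, 0, 3); (1, 0, 0); (1, 1, 0))


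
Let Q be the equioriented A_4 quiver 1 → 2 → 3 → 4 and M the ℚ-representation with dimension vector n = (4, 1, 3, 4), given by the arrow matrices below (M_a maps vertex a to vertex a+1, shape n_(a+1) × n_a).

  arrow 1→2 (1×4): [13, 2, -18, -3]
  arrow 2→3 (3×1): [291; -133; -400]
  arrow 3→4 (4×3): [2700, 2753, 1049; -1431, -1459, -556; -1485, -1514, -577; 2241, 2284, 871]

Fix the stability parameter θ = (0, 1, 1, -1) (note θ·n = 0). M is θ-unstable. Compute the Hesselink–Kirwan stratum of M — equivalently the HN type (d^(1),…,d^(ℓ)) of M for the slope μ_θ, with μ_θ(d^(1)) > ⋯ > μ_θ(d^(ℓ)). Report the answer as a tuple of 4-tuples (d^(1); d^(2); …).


Interval decomposition of M: I[1,1]^3, I[1,4], I[3,3], I[3,4], I[4,4]^2.
HN type (ℓ=4): μ^(1)=1; μ^(2)=1/3; μ^(3)=0; μ^(4)=-1

((0, 0, 1, 0); (0, 1, 1, 1); (4, 0, 1, 1); (0, 0, 0, 2))


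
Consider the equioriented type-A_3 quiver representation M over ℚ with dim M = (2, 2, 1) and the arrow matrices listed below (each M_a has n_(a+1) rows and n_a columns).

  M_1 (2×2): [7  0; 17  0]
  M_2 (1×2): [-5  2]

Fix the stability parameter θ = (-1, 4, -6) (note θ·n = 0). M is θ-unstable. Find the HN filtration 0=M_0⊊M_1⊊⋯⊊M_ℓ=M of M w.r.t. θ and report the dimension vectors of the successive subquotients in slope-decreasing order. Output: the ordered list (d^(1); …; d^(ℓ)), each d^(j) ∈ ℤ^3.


Interval decomposition of M: I[1,1], I[1,3], I[2,2].
HN type (ℓ=2): μ^(1)=4; μ^(2)=-1

((0, 1, 0); (2, 1, 1))


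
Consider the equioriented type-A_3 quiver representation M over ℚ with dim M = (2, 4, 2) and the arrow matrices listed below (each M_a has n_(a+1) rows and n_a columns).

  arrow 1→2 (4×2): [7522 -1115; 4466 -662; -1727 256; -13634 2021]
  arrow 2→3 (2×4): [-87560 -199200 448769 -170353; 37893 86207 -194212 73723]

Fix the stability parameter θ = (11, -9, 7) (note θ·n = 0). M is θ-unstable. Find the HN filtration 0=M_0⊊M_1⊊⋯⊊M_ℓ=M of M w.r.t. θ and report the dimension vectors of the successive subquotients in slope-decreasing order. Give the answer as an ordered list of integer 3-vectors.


Interval decomposition of M: I[1,3]^2, I[2,2]^2.
HN type (ℓ=3): μ^(1)=7; μ^(2)=1; μ^(3)=-9

((0, 0, 2); (2, 2, 0); (0, 2, 0))


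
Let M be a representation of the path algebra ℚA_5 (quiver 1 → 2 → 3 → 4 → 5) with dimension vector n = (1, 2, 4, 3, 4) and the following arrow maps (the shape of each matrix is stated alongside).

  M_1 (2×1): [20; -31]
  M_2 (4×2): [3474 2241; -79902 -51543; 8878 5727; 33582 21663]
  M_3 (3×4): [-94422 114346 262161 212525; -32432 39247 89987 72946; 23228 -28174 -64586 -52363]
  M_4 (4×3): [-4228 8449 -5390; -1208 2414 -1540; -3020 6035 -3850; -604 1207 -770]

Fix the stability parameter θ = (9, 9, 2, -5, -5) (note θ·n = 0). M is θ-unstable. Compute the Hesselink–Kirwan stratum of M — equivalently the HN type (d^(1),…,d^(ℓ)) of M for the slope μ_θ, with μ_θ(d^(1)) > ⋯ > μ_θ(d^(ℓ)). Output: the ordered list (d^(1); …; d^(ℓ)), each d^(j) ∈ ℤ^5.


Via rank(M_{q-1}∘⋯∘M_p): M ≅ I[1,4], I[2,2], I[3,3], I[3,4], I[3,5], I[5,5]^3.
μ_θ-semistable layers: μ^(1)=9; μ^(2)=15/4; μ^(3)=2; μ^(4)=-3/2; μ^(5)=-8/3; μ^(6)=-5

((0, 1, 0, 0, 0); (1, 1, 1, 1, 0); (0, 0, 1, 0, 0); (0, 0, 1, 1, 0); (0, 0, 1, 1, 1); (0, 0, 0, 0, 3))


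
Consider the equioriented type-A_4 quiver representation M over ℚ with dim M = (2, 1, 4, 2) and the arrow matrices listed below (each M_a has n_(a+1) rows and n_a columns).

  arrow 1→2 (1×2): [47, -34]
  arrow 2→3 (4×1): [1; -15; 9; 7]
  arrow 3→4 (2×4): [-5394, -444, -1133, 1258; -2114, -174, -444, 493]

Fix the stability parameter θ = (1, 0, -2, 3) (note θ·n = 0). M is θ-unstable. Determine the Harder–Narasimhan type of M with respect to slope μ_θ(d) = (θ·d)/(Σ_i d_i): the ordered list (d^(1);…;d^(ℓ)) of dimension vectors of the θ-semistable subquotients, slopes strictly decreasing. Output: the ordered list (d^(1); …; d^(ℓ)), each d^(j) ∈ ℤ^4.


Via rank(M_{q-1}∘⋯∘M_p): M ≅ I[1,1], I[1,4], I[3,3]^2, I[3,4].
μ_θ-semistable layers: μ^(1)=3; μ^(2)=1; μ^(3)=-1/3; μ^(4)=-2

((0, 0, 0, 2); (1, 0, 0, 0); (1, 1, 1, 0); (0, 0, 3, 0))


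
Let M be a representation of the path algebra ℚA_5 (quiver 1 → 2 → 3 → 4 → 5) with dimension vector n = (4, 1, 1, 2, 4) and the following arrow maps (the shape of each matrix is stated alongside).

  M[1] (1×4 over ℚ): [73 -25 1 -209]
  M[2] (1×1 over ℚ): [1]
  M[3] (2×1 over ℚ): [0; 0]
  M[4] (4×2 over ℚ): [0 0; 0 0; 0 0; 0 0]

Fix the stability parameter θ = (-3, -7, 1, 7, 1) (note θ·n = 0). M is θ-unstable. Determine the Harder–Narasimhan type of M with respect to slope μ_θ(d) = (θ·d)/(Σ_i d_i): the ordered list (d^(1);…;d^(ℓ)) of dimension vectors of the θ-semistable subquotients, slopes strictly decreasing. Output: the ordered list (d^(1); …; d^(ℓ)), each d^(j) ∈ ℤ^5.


Barcode: M ≅ I[1,1]^3, I[1,3], I[4,4]^2, I[5,5]^4. HN layers by μ_θ (4 steps, strictly decreasing):
  μ^(1)=7; μ^(2)=1; μ^(3)=-3; μ^(4)=-5

((0, 0, 0, 2, 0); (0, 0, 1, 0, 4); (3, 0, 0, 0, 0); (1, 1, 0, 0, 0))


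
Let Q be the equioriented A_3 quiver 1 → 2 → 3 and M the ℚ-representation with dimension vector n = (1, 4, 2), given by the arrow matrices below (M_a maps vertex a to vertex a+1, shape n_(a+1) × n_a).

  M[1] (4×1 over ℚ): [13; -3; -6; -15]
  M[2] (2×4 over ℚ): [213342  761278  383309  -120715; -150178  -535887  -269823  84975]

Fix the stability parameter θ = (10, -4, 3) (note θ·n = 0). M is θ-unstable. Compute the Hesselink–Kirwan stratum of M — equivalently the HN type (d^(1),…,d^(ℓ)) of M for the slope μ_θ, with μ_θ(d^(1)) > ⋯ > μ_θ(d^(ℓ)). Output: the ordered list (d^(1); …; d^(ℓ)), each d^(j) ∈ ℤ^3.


Barcode: M ≅ I[1,3], I[2,2]^2, I[2,3]. HN layers by μ_θ (2 steps, strictly decreasing):
  μ^(1)=3; μ^(2)=-4

((1, 1, 2); (0, 3, 0))


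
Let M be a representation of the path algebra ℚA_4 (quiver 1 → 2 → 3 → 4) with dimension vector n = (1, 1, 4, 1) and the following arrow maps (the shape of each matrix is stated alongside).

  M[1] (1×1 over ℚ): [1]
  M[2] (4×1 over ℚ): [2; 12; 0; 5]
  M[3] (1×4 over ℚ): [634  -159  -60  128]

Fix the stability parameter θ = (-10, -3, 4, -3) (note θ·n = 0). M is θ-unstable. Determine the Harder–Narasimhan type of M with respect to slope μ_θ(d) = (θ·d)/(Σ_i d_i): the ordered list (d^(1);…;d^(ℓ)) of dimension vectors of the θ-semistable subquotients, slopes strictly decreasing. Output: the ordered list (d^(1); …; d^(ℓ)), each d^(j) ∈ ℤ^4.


Via rank(M_{q-1}∘⋯∘M_p): M ≅ I[1,3], I[3,3]^2, I[3,4].
μ_θ-semistable layers: μ^(1)=4; μ^(2)=1/2; μ^(3)=-3; μ^(4)=-10

((0, 0, 3, 0); (0, 0, 1, 1); (0, 1, 0, 0); (1, 0, 0, 0))


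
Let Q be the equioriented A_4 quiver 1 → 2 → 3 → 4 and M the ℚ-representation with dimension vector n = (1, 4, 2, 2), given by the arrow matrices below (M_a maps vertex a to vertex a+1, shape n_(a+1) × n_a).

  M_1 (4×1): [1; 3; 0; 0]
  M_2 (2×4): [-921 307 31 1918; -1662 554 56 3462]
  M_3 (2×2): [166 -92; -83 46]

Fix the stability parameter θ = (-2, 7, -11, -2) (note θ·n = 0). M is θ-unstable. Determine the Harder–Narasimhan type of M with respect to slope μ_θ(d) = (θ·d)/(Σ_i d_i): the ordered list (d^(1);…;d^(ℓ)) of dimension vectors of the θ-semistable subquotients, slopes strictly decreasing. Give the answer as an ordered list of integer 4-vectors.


Interval decomposition of M: I[1,2], I[2,2], I[2,3], I[2,4], I[4,4].
HN type (ℓ=2): μ^(1)=7; μ^(2)=-2

((0, 2, 0, 0); (1, 2, 2, 2))


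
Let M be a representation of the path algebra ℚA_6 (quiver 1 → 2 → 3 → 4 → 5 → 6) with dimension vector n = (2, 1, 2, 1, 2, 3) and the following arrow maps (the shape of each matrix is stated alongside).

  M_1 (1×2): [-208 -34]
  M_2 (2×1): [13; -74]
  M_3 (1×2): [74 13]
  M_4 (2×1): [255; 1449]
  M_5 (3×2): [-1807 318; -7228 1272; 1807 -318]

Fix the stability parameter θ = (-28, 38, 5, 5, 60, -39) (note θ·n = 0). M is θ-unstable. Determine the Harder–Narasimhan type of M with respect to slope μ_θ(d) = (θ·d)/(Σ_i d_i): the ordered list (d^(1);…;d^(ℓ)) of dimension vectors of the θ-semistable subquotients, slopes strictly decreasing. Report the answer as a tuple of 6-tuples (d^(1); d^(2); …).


Barcode: M ≅ I[1,1], I[1,3], I[3,6], I[5,5], I[6,6]^2. HN layers by μ_θ (6 steps, strictly decreasing):
  μ^(1)=60; μ^(2)=43/2; μ^(3)=21/2; μ^(4)=5; μ^(5)=-28; μ^(6)=-39

((0, 0, 0, 0, 1, 0); (0, 1, 1, 0, 0, 0); (0, 0, 0, 0, 1, 1); (0, 0, 1, 1, 0, 0); (2, 0, 0, 0, 0, 0); (0, 0, 0, 0, 0, 2))


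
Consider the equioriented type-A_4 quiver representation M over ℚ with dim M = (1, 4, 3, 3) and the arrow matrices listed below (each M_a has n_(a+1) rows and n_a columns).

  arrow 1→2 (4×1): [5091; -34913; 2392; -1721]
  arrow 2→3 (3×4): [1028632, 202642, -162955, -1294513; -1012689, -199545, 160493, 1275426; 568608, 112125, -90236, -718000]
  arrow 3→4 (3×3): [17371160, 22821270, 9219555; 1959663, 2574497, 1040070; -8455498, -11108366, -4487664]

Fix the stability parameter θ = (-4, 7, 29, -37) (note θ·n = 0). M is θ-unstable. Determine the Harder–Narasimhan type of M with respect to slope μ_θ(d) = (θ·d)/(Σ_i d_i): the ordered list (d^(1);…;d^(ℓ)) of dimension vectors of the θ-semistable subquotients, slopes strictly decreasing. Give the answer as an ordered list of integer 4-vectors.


Interval decomposition of M: I[1,4], I[2,2], I[2,3], I[2,4], I[4,4].
HN type (ℓ=5): μ^(1)=29; μ^(2)=7; μ^(3)=-1/3; μ^(4)=-4; μ^(5)=-37

((0, 0, 1, 0); (0, 2, 0, 0); (0, 2, 2, 2); (1, 0, 0, 0); (0, 0, 0, 1))


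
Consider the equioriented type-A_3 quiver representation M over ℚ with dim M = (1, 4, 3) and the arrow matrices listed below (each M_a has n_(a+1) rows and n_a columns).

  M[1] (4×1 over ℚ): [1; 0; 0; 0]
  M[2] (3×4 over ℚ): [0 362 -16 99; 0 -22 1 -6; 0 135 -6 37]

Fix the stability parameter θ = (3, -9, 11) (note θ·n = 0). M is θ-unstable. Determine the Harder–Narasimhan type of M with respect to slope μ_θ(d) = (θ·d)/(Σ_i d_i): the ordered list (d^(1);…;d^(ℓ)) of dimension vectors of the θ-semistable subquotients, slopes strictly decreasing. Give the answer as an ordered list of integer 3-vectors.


Interval decomposition of M: I[1,2], I[2,3]^3.
HN type (ℓ=3): μ^(1)=11; μ^(2)=-3; μ^(3)=-9

((0, 0, 3); (1, 1, 0); (0, 3, 0))


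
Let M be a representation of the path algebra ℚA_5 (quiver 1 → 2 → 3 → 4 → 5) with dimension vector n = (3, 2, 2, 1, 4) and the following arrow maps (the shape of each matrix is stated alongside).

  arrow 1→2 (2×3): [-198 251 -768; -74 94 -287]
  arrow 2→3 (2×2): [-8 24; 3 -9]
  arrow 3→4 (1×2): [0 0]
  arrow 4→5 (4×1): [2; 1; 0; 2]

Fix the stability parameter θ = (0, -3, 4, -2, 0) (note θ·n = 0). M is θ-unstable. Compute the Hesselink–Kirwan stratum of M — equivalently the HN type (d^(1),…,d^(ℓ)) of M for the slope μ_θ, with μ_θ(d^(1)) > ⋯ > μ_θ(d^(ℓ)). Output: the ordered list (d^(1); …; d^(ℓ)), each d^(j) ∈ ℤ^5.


Barcode: M ≅ I[1,1], I[1,2], I[1,3], I[3,3], I[4,5], I[5,5]^3. HN layers by μ_θ (4 steps, strictly decreasing):
  μ^(1)=4; μ^(2)=0; μ^(3)=-3/2; μ^(4)=-2

((0, 0, 2, 0, 0); (1, 0, 0, 0, 4); (2, 2, 0, 0, 0); (0, 0, 0, 1, 0))


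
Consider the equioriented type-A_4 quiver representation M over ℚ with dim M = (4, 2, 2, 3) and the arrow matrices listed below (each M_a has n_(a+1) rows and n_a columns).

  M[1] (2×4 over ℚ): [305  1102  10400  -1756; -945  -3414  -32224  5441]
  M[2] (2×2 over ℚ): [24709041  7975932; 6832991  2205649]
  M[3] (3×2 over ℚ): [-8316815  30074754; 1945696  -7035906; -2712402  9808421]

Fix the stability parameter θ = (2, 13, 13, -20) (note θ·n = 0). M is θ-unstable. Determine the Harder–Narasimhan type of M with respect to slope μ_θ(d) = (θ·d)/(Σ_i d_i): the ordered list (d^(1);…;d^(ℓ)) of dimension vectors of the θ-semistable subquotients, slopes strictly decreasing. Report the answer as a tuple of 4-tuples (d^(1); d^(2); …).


Barcode: M ≅ I[1,1]^2, I[1,4]^2, I[4,4]. HN layers by μ_θ (2 steps, strictly decreasing):
  μ^(1)=2; μ^(2)=-20

((4, 2, 2, 2); (0, 0, 0, 1))


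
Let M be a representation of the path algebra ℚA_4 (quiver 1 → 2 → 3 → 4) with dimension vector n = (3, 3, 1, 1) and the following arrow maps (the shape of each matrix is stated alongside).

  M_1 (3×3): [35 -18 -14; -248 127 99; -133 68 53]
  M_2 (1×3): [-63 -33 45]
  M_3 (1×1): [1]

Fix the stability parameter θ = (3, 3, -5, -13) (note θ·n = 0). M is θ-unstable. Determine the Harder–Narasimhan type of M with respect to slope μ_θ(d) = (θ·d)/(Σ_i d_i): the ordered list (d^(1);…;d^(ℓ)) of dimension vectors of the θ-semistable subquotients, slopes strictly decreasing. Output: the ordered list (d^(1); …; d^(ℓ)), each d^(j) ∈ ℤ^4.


Barcode: M ≅ I[1,2]^2, I[1,4]. HN layers by μ_θ (2 steps, strictly decreasing):
  μ^(1)=3; μ^(2)=-3

((2, 2, 0, 0); (1, 1, 1, 1))


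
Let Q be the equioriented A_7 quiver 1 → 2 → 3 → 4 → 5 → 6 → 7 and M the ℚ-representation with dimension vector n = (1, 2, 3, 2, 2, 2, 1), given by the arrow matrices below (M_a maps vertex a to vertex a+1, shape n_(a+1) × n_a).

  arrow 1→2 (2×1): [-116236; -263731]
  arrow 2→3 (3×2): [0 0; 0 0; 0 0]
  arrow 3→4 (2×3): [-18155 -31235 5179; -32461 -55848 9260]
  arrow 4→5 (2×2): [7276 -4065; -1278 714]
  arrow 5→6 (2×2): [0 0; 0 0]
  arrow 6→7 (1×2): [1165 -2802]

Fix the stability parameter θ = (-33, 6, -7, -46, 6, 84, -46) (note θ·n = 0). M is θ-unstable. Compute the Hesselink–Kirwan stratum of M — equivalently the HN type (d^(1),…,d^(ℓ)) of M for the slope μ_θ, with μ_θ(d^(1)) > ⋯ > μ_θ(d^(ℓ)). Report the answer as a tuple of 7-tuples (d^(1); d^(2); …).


Via rank(M_{q-1}∘⋯∘M_p): M ≅ I[1,2], I[2,2], I[3,3], I[3,5]^2, I[6,6], I[6,7].
μ_θ-semistable layers: μ^(1)=84; μ^(2)=19; μ^(3)=6; μ^(4)=-7; μ^(5)=-53/2; μ^(6)=-33

((0, 0, 0, 0, 0, 1, 0); (0, 0, 0, 0, 0, 1, 1); (0, 2, 0, 0, 2, 0, 0); (0, 0, 1, 0, 0, 0, 0); (0, 0, 2, 2, 0, 0, 0); (1, 0, 0, 0, 0, 0, 0))


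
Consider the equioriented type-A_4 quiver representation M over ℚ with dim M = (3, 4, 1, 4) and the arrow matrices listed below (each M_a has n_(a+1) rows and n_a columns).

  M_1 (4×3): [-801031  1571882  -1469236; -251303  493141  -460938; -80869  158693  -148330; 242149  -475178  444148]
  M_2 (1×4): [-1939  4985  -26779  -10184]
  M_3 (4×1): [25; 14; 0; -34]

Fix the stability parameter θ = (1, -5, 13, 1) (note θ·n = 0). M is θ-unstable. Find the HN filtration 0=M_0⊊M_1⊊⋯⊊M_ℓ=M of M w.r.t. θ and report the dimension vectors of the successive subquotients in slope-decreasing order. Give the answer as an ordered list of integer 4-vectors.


Barcode: M ≅ I[1,1], I[1,2], I[1,4], I[2,2]^2, I[4,4]^3. HN layers by μ_θ (4 steps, strictly decreasing):
  μ^(1)=7; μ^(2)=1; μ^(3)=-2; μ^(4)=-5

((0, 0, 1, 1); (1, 0, 0, 3); (2, 2, 0, 0); (0, 2, 0, 0))


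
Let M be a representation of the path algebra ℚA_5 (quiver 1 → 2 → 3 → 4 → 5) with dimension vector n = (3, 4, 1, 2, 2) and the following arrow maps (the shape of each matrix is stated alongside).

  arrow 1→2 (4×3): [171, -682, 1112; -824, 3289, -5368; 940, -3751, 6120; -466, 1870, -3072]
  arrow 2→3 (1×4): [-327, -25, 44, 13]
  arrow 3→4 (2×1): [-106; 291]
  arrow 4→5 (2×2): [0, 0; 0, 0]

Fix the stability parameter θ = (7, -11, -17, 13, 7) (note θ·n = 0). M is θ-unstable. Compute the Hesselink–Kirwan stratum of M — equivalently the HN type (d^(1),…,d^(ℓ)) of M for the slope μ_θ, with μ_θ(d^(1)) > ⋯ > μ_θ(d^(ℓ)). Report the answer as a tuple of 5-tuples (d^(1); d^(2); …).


Via rank(M_{q-1}∘⋯∘M_p): M ≅ I[1,1], I[1,2], I[1,4], I[2,2]^2, I[4,4], I[5,5]^2.
μ_θ-semistable layers: μ^(1)=13; μ^(2)=7; μ^(3)=-2; μ^(4)=-7; μ^(5)=-11

((0, 0, 0, 2, 0); (1, 0, 0, 0, 2); (1, 1, 0, 0, 0); (1, 1, 1, 0, 0); (0, 2, 0, 0, 0))


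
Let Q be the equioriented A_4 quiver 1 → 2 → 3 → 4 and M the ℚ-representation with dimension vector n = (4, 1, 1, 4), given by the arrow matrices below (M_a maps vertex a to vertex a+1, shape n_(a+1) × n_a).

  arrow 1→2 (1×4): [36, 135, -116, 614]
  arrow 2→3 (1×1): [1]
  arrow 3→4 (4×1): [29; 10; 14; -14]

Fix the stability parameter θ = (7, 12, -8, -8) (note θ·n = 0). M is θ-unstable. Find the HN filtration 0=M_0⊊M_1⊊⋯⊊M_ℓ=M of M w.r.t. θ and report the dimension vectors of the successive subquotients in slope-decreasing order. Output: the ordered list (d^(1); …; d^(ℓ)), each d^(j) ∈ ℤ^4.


Barcode: M ≅ I[1,1]^3, I[1,4], I[4,4]^3. HN layers by μ_θ (3 steps, strictly decreasing):
  μ^(1)=7; μ^(2)=3/4; μ^(3)=-8

((3, 0, 0, 0); (1, 1, 1, 1); (0, 0, 0, 3))


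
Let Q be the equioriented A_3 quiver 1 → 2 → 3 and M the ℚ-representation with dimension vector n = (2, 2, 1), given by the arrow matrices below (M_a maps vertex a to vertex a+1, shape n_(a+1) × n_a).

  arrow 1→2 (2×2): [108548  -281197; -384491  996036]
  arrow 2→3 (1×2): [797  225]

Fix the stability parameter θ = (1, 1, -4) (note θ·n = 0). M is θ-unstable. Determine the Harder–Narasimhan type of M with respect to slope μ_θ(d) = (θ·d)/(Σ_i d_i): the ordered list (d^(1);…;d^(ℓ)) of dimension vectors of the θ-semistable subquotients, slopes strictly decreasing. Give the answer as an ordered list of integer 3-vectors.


Via rank(M_{q-1}∘⋯∘M_p): M ≅ I[1,2], I[1,3].
μ_θ-semistable layers: μ^(1)=1; μ^(2)=-2/3

((1, 1, 0); (1, 1, 1))


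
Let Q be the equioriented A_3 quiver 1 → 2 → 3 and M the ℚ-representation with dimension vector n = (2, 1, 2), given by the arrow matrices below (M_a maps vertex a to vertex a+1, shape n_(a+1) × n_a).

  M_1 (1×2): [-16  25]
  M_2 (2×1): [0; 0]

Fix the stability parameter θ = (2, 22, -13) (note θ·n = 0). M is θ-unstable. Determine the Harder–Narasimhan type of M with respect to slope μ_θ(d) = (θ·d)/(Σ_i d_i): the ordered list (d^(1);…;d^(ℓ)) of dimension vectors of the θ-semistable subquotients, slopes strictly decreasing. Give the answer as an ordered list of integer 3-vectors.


Barcode: M ≅ I[1,1], I[1,2], I[3,3]^2. HN layers by μ_θ (3 steps, strictly decreasing):
  μ^(1)=22; μ^(2)=2; μ^(3)=-13

((0, 1, 0); (2, 0, 0); (0, 0, 2))


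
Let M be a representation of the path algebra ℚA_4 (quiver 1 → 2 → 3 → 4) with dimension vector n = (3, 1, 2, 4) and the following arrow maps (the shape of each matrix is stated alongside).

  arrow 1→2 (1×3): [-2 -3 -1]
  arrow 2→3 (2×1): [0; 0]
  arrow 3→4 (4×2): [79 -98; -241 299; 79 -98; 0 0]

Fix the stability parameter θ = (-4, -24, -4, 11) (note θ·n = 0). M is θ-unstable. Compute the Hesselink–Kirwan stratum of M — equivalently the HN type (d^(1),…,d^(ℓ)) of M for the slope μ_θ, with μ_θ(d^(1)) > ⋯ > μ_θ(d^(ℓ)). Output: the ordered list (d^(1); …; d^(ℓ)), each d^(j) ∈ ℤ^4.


Interval decomposition of M: I[1,1]^2, I[1,2], I[3,4]^2, I[4,4]^2.
HN type (ℓ=3): μ^(1)=11; μ^(2)=-4; μ^(3)=-14

((0, 0, 0, 4); (2, 0, 2, 0); (1, 1, 0, 0))


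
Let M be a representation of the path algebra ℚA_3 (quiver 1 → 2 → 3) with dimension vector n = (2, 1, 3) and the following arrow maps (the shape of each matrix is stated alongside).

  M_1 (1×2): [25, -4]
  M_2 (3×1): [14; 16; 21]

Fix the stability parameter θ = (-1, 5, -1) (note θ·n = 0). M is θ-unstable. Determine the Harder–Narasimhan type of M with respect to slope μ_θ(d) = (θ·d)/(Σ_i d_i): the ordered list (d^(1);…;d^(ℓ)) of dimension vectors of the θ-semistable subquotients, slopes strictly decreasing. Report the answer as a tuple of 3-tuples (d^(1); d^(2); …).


Barcode: M ≅ I[1,1], I[1,3], I[3,3]^2. HN layers by μ_θ (2 steps, strictly decreasing):
  μ^(1)=2; μ^(2)=-1

((0, 1, 1); (2, 0, 2))


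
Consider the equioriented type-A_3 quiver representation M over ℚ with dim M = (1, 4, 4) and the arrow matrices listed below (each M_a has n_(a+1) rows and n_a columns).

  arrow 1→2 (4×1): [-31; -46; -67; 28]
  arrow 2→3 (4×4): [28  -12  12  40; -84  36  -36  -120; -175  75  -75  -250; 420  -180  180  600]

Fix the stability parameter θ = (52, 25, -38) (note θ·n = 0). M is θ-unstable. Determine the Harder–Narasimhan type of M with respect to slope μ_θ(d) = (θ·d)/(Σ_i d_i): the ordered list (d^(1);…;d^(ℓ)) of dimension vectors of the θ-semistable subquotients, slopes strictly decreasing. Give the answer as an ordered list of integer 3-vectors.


Via rank(M_{q-1}∘⋯∘M_p): M ≅ I[1,2], I[2,2]^2, I[2,3], I[3,3]^3.
μ_θ-semistable layers: μ^(1)=77/2; μ^(2)=25; μ^(3)=-13/2; μ^(4)=-38

((1, 1, 0); (0, 2, 0); (0, 1, 1); (0, 0, 3))


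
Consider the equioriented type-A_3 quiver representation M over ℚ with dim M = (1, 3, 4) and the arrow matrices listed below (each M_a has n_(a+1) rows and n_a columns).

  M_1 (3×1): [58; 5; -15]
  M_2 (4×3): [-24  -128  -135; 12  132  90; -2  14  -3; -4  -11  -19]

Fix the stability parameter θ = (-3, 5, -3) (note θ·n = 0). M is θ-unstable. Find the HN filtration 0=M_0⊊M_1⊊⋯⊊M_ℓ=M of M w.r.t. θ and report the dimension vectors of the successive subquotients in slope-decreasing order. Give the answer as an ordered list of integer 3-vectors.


Barcode: M ≅ I[1,3], I[2,3]^2, I[3,3]. HN layers by μ_θ (2 steps, strictly decreasing):
  μ^(1)=1; μ^(2)=-3

((0, 3, 3); (1, 0, 1))


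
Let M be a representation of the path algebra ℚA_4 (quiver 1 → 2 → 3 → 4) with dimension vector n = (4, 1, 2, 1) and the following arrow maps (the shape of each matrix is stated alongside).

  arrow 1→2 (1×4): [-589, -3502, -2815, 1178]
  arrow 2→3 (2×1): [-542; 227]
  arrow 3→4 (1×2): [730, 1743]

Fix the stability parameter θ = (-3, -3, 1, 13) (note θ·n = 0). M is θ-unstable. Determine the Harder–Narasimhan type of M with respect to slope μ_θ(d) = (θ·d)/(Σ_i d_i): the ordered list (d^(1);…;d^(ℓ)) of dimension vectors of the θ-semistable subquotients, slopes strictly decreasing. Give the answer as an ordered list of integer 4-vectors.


Interval decomposition of M: I[1,1]^3, I[1,4], I[3,3].
HN type (ℓ=3): μ^(1)=13; μ^(2)=1; μ^(3)=-3

((0, 0, 0, 1); (0, 0, 2, 0); (4, 1, 0, 0))


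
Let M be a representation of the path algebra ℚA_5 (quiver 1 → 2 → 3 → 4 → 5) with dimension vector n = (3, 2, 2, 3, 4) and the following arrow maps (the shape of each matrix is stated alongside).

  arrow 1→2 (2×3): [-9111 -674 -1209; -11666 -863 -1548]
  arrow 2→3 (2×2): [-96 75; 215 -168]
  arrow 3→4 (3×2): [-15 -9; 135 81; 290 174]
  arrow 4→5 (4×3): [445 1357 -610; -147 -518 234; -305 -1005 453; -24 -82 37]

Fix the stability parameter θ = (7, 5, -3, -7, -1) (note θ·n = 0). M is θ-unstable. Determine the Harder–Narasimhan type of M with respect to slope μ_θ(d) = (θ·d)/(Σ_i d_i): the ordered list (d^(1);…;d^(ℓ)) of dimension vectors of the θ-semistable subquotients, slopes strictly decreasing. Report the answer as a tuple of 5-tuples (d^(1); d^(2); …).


Interval decomposition of M: I[1,1], I[1,3], I[1,5], I[4,5]^2, I[5,5].
HN type (ℓ=5): μ^(1)=7; μ^(2)=3; μ^(3)=1/5; μ^(4)=-1; μ^(5)=-7

((1, 0, 0, 0, 0); (1, 1, 1, 0, 0); (1, 1, 1, 1, 1); (0, 0, 0, 0, 3); (0, 0, 0, 2, 0))


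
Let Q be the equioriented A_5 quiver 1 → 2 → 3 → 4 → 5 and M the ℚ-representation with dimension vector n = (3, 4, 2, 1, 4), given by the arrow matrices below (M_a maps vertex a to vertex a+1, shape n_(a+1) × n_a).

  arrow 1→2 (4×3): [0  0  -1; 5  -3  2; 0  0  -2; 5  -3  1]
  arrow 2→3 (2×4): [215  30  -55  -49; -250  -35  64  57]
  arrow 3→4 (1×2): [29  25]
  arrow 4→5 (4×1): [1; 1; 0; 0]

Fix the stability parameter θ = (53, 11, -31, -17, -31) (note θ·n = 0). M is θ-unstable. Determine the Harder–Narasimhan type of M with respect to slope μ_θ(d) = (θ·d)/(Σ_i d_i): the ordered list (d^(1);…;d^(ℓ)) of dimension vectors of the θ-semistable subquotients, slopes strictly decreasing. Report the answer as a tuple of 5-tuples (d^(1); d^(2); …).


Barcode: M ≅ I[1,1], I[1,3], I[1,5], I[2,2]^2, I[5,5]^3. HN layers by μ_θ (4 steps, strictly decreasing):
  μ^(1)=53; μ^(2)=11; μ^(3)=-3; μ^(4)=-31

((1, 0, 0, 0, 0); (1, 3, 1, 0, 0); (1, 1, 1, 1, 1); (0, 0, 0, 0, 3))
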